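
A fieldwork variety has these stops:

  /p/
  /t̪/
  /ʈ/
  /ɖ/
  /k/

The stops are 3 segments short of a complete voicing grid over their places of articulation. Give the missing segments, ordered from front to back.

/b/, /d̪/, /ɡ/

bilabial: voiceless /p/, voiced —.
dental: voiceless /t̪/, voiced —.
retroflex: voiceless /ʈ/, voiced /ɖ/.
velar: voiceless /k/, voiced —.
Gaps, from front to back: bilabial lacks voiced (/b/); dental lacks voiced (/d̪/); velar lacks voiced (/ɡ/).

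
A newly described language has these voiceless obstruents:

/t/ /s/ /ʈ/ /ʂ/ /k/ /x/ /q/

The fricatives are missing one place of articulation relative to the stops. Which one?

place of articulation  stop      fricative
alveolar          t         s       
retroflex         ʈ         ʂ       
velar             k         x       
uvular            q         —       
Every place of articulation has a fricative member except uvular, where /χ/ would be expected.

uvular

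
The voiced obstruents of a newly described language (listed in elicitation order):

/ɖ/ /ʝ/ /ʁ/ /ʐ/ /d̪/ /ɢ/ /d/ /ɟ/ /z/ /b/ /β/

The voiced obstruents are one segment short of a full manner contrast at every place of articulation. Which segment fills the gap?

/ð/

Stop: /b/ (bilabial), /d̪/ (dental), /d/ (alveolar), /ɖ/ (retroflex), /ɟ/ (palatal), /ɢ/ (uvular).
Fricative: /β/ (bilabial), /z/ (alveolar), /ʐ/ (retroflex), /ʝ/ (palatal), /ʁ/ (uvular).
The dental row has no fricative member, so the gap is the dental fricative /ð/.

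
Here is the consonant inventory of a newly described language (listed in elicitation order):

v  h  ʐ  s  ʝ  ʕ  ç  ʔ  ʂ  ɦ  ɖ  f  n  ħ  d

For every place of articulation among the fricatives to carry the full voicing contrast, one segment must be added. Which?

Voiceless: /f/ (labiodental), /s/ (alveolar), /ʂ/ (retroflex), /ç/ (palatal), /ħ/ (pharyngeal), /h/ (glottal).
Voiced: /v/ (labiodental), /ʐ/ (retroflex), /ʝ/ (palatal), /ʕ/ (pharyngeal), /ɦ/ (glottal).
The alveolar row has no voiced member, so the gap is the voiced alveolar fricative /z/.

/z/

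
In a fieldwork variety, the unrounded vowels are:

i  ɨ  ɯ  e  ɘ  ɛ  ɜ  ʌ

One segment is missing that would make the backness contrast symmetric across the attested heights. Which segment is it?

height            front     central   back    
high              i         ɨ         ɯ       
high-mid          e         ɘ         —       
low-mid           ɛ         ɜ         ʌ       
The high-mid row has no back member, so the gap is the high-mid back unrounded vowel /ɤ/.

/ɤ/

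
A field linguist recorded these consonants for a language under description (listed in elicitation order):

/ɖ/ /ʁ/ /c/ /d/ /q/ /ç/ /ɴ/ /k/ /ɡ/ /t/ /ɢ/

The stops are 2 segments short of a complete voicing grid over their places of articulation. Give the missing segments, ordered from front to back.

alveolar: voiceless /t/, voiced /d/.
retroflex: voiceless —, voiced /ɖ/.
palatal: voiceless /c/, voiced —.
velar: voiceless /k/, voiced /ɡ/.
uvular: voiceless /q/, voiced /ɢ/.
Gaps, from front to back: retroflex lacks voiceless (/ʈ/); palatal lacks voiced (/ɟ/).

/ʈ/, /ɟ/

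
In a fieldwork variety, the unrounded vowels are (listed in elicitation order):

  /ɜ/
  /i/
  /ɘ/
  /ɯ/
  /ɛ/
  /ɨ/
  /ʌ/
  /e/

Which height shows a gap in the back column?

high-mid

Front: /i/ (high), /e/ (high-mid), /ɛ/ (low-mid).
Central: /ɨ/ (high), /ɘ/ (high-mid), /ɜ/ (low-mid).
Back: /ɯ/ (high), /ʌ/ (low-mid).
Every height has a back member except high-mid, where /ɤ/ would be expected.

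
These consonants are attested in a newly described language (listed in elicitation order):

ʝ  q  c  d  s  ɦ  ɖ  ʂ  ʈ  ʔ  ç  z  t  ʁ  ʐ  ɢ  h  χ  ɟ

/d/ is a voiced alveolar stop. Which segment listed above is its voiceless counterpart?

The voiceless counterpart is a voiceless alveolar stop — in this inventory, /t/.

/t/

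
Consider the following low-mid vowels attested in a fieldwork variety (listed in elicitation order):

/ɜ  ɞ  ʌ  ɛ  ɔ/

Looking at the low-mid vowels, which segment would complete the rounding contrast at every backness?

backness          unrounded  rounded 
front             ɛ         —       
central           ɜ         ɞ       
back              ʌ         ɔ       
The front row has no rounded member, so the gap is the front rounded vowel /œ/.

/œ/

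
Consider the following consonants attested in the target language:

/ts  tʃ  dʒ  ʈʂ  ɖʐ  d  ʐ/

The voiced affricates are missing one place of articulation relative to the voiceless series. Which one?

alveolar

alveolar: voiceless /ts/, voiced —.
postalveolar: voiceless /tʃ/, voiced /dʒ/.
retroflex: voiceless /ʈʂ/, voiced /ɖʐ/.
Every place of articulation has a voiced member except alveolar, where /dz/ would be expected.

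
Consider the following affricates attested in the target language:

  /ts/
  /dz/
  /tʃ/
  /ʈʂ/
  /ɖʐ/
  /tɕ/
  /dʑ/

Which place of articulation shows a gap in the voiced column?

postalveolar

alveolar: voiceless /ts/, voiced /dz/.
postalveolar: voiceless /tʃ/, voiced —.
retroflex: voiceless /ʈʂ/, voiced /ɖʐ/.
alveolo-palatal: voiceless /tɕ/, voiced /dʑ/.
Every place of articulation has a voiced member except postalveolar, where /dʒ/ would be expected.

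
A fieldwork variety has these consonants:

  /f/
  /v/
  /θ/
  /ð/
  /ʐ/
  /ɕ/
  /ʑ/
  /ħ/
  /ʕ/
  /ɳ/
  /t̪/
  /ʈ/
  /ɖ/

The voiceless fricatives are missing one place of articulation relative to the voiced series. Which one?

Voiceless: /f/ (labiodental), /θ/ (dental), /ɕ/ (alveolo-palatal), /ħ/ (pharyngeal).
Voiced: /v/ (labiodental), /ð/ (dental), /ʐ/ (retroflex), /ʑ/ (alveolo-palatal), /ʕ/ (pharyngeal).
Every place of articulation has a voiceless member except retroflex, where /ʂ/ would be expected.

retroflex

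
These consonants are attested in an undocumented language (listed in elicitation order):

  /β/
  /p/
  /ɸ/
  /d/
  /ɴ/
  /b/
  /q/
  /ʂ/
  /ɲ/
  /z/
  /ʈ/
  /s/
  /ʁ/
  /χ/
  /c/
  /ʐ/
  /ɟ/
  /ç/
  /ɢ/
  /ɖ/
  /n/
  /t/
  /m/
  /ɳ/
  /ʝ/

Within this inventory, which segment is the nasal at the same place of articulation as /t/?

/t/ is a voiceless alveolar stop.
The nasal at the same place is an alveolar nasal — in this inventory, /n/.

/n/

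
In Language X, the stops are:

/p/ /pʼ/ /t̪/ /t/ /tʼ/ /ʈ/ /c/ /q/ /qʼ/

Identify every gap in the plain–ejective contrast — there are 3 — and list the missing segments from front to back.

place of articulation  plain     ejective
bilabial          p         pʼ      
dental            t̪        —       
alveolar          t         tʼ      
retroflex         ʈ         —       
palatal           c         —       
uvular            q         qʼ      
Gaps, from front to back: dental lacks ejective (/t̪ʼ/); retroflex lacks ejective (/ʈʼ/); palatal lacks ejective (/cʼ/).

/t̪ʼ/, /ʈʼ/, /cʼ/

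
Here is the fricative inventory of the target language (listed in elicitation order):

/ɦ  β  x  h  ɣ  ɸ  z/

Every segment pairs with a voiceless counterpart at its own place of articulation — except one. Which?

Bilabial: /ɸ/ ~ /β/
Velar: /x/ ~ /ɣ/
Glottal: /h/ ~ /ɦ/
Alveolar: only /z/ (voiced); no voiceless partner.
So /z/ is the unpaired segment.

/z/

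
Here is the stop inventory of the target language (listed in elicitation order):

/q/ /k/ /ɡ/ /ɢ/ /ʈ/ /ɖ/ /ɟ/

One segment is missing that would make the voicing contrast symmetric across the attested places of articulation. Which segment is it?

/c/

Voiceless: /ʈ/ (retroflex), /k/ (velar), /q/ (uvular).
Voiced: /ɖ/ (retroflex), /ɟ/ (palatal), /ɡ/ (velar), /ɢ/ (uvular).
The palatal row has no voiceless member, so the gap is the voiceless palatal stop /c/.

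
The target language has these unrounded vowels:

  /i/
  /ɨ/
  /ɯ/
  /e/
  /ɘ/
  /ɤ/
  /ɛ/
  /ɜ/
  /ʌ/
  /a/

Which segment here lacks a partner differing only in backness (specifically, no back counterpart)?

High: /i/ ~ /ɨ/ ~ /ɯ/
High-mid: /e/ ~ /ɘ/ ~ /ɤ/
Low-mid: /ɛ/ ~ /ɜ/ ~ /ʌ/
Low: only /a/ (front); no back partner.
So /a/ is the unpaired segment.

/a/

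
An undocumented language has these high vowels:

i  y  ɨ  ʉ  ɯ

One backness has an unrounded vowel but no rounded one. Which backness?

backness          unrounded  rounded 
front             i         y       
central           ɨ         ʉ       
back              ɯ         —       
Every backness has a rounded member except back, where /u/ would be expected.

back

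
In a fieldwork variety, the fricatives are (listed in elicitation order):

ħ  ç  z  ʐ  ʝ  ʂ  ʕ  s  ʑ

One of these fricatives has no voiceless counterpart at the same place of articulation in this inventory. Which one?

Alveolar: /s/ ~ /z/
Retroflex: /ʂ/ ~ /ʐ/
Palatal: /ç/ ~ /ʝ/
Pharyngeal: /ħ/ ~ /ʕ/
Alveolo-palatal: only /ʑ/ (voiced); no voiceless partner.
So /ʑ/ is the unpaired segment.

/ʑ/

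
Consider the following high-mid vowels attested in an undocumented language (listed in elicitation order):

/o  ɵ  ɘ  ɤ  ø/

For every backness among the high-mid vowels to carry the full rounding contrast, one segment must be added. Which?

/e/

Unrounded: /ɘ/ (central), /ɤ/ (back).
Rounded: /ø/ (front), /ɵ/ (central), /o/ (back).
The front row has no unrounded member, so the gap is the front unrounded vowel /e/.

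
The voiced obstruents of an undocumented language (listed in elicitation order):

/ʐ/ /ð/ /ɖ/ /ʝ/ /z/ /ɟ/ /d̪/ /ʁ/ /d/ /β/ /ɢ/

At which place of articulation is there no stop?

Stop: /d̪/ (dental), /d/ (alveolar), /ɖ/ (retroflex), /ɟ/ (palatal), /ɢ/ (uvular).
Fricative: /β/ (bilabial), /ð/ (dental), /z/ (alveolar), /ʐ/ (retroflex), /ʝ/ (palatal), /ʁ/ (uvular).
Every place of articulation has a stop member except bilabial, where /b/ would be expected.

bilabial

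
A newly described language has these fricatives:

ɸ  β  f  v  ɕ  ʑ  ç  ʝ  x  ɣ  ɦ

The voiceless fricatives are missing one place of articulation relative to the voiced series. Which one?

place of articulation  voiceless  voiced  
bilabial          ɸ         β       
labiodental       f         v       
alveolo-palatal   ɕ         ʑ       
palatal           ç         ʝ       
velar             x         ɣ       
glottal           —         ɦ       
Every place of articulation has a voiceless member except glottal, where /h/ would be expected.

glottal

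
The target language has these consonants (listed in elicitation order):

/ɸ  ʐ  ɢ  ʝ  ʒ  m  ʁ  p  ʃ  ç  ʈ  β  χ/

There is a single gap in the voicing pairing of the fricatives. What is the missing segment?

place of articulation  voiceless  voiced  
bilabial          ɸ         β       
postalveolar      ʃ         ʒ       
retroflex         —         ʐ       
palatal           ç         ʝ       
uvular            χ         ʁ       
The retroflex row has no voiceless member, so the gap is the voiceless retroflex fricative /ʂ/.

/ʂ/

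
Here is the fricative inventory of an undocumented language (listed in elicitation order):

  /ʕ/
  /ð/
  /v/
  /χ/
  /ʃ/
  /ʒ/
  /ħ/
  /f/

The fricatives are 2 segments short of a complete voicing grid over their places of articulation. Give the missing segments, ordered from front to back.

Voiceless: /f/ (labiodental), /ʃ/ (postalveolar), /χ/ (uvular), /ħ/ (pharyngeal).
Voiced: /v/ (labiodental), /ð/ (dental), /ʒ/ (postalveolar), /ʕ/ (pharyngeal).
Gaps, from front to back: dental lacks voiceless (/θ/); uvular lacks voiced (/ʁ/).

/θ/, /ʁ/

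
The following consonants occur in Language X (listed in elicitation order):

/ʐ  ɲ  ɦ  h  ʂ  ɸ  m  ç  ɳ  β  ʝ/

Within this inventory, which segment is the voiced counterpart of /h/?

/h/ is a voiceless glottal fricative.
The voiced counterpart is a voiced glottal fricative — in this inventory, /ɦ/.

/ɦ/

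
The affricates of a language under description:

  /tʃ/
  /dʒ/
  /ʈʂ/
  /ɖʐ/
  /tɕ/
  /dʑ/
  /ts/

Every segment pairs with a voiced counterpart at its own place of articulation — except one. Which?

/ts/

Postalveolar: /tʃ/ ~ /dʒ/
Retroflex: /ʈʂ/ ~ /ɖʐ/
Alveolo-palatal: /tɕ/ ~ /dʑ/
Alveolar: only /ts/ (voiceless); no voiced partner.
So /ts/ is the unpaired segment.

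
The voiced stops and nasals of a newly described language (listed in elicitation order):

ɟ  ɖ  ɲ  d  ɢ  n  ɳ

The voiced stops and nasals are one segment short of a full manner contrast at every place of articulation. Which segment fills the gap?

/ɴ/

Oral stop: /d/ (alveolar), /ɖ/ (retroflex), /ɟ/ (palatal), /ɢ/ (uvular).
Nasal: /n/ (alveolar), /ɳ/ (retroflex), /ɲ/ (palatal).
The uvular row has no nasal member, so the gap is the uvular nasal /ɴ/.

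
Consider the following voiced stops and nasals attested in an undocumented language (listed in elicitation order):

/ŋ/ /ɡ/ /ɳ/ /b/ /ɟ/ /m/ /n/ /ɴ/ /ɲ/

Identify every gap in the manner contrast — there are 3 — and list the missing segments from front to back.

/d/, /ɖ/, /ɢ/

place of articulation  oral stop  nasal   
bilabial          b         m       
alveolar          —         n       
retroflex         —         ɳ       
palatal           ɟ         ɲ       
velar             ɡ         ŋ       
uvular            —         ɴ       
Gaps, from front to back: alveolar lacks oral stop (/d/); retroflex lacks oral stop (/ɖ/); uvular lacks oral stop (/ɢ/).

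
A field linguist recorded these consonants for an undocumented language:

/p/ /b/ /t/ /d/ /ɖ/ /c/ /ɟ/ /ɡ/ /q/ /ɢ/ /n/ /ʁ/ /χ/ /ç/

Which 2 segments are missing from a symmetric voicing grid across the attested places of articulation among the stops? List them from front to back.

/ʈ/, /k/

place of articulation  voiceless  voiced  
bilabial          p         b       
alveolar          t         d       
retroflex         —         ɖ       
palatal           c         ɟ       
velar             —         ɡ       
uvular            q         ɢ       
Gaps, from front to back: retroflex lacks voiceless (/ʈ/); velar lacks voiceless (/k/).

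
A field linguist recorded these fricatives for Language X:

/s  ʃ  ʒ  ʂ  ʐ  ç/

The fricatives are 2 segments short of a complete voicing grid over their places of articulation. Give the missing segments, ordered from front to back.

/z/, /ʝ/

Voiceless: /s/ (alveolar), /ʃ/ (postalveolar), /ʂ/ (retroflex), /ç/ (palatal).
Voiced: /ʒ/ (postalveolar), /ʐ/ (retroflex).
Gaps, from front to back: alveolar lacks voiced (/z/); palatal lacks voiced (/ʝ/).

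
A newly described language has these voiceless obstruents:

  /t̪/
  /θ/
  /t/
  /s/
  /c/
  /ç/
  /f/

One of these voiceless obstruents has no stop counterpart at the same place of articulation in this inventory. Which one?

/f/

Dental: /t̪/ ~ /θ/
Alveolar: /t/ ~ /s/
Palatal: /c/ ~ /ç/
Labiodental: only /f/ (fricative); no stop partner.
So /f/ is the unpaired segment.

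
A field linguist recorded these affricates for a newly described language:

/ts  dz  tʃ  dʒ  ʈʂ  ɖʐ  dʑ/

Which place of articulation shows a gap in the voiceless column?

place of articulation  voiceless  voiced  
alveolar          ts        dz      
postalveolar      tʃ        dʒ      
retroflex         ʈʂ        ɖʐ      
alveolo-palatal   —         dʑ      
Every place of articulation has a voiceless member except alveolo-palatal, where /tɕ/ would be expected.

alveolo-palatal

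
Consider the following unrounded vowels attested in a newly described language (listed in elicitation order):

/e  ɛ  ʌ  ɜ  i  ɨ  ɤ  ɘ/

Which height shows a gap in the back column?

high

height            front     central   back    
high              i         ɨ         —       
high-mid          e         ɘ         ɤ       
low-mid           ɛ         ɜ         ʌ       
Every height has a back member except high, where /ɯ/ would be expected.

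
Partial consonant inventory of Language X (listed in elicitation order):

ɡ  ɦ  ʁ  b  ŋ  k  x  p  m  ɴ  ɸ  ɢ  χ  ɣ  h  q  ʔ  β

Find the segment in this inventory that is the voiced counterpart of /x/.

/x/ is a voiceless velar fricative.
The voiced counterpart is a voiced velar fricative — in this inventory, /ɣ/.

/ɣ/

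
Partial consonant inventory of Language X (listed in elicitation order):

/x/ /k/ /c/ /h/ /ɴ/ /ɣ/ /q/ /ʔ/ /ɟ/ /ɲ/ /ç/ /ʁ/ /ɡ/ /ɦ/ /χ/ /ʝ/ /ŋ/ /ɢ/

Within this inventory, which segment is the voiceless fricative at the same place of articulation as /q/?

/χ/

/q/ is a voiceless uvular stop.
The voiceless fricative at the same place is a voiceless uvular fricative — in this inventory, /χ/.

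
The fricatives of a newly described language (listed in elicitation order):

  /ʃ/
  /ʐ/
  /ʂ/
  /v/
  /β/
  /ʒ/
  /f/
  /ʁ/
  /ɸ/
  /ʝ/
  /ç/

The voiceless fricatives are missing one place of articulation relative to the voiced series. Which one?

uvular

bilabial: voiceless /ɸ/, voiced /β/.
labiodental: voiceless /f/, voiced /v/.
postalveolar: voiceless /ʃ/, voiced /ʒ/.
retroflex: voiceless /ʂ/, voiced /ʐ/.
palatal: voiceless /ç/, voiced /ʝ/.
uvular: voiceless —, voiced /ʁ/.
Every place of articulation has a voiceless member except uvular, where /χ/ would be expected.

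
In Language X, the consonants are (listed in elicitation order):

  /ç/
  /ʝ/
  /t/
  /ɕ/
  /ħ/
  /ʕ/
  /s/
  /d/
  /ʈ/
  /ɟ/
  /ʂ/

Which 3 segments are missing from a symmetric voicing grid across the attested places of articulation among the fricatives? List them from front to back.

alveolar: voiceless /s/, voiced —.
retroflex: voiceless /ʂ/, voiced —.
alveolo-palatal: voiceless /ɕ/, voiced —.
palatal: voiceless /ç/, voiced /ʝ/.
pharyngeal: voiceless /ħ/, voiced /ʕ/.
Gaps, from front to back: alveolar lacks voiced (/z/); retroflex lacks voiced (/ʐ/); alveolo-palatal lacks voiced (/ʑ/).

/z/, /ʐ/, /ʑ/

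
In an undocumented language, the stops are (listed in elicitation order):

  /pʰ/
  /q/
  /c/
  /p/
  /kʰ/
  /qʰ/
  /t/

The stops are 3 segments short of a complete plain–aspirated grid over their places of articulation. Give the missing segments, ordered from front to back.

place of articulation  plain     aspirated
bilabial          p         pʰ      
alveolar          t         —       
palatal           c         —       
velar             —         kʰ      
uvular            q         qʰ      
Gaps, from front to back: alveolar lacks aspirated (/tʰ/); palatal lacks aspirated (/cʰ/); velar lacks plain (/k/).

/tʰ/, /cʰ/, /k/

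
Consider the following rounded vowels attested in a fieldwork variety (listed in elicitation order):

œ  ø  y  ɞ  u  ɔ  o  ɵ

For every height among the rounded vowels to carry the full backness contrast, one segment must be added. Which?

high: front /y/, central —, back /u/.
high-mid: front /ø/, central /ɵ/, back /o/.
low-mid: front /œ/, central /ɞ/, back /ɔ/.
The high row has no central member, so the gap is the high central rounded vowel /ʉ/.

/ʉ/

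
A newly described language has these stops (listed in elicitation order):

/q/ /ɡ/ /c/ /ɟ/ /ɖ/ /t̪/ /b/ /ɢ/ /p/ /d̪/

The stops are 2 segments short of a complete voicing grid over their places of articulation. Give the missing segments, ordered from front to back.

/ʈ/, /k/

place of articulation  voiceless  voiced  
bilabial          p         b       
dental            t̪        d̪      
retroflex         —         ɖ       
palatal           c         ɟ       
velar             —         ɡ       
uvular            q         ɢ       
Gaps, from front to back: retroflex lacks voiceless (/ʈ/); velar lacks voiceless (/k/).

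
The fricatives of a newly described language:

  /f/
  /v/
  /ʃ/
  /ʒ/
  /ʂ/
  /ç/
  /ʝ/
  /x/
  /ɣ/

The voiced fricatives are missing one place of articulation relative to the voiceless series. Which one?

retroflex

labiodental: voiceless /f/, voiced /v/.
postalveolar: voiceless /ʃ/, voiced /ʒ/.
retroflex: voiceless /ʂ/, voiced —.
palatal: voiceless /ç/, voiced /ʝ/.
velar: voiceless /x/, voiced /ɣ/.
Every place of articulation has a voiced member except retroflex, where /ʐ/ would be expected.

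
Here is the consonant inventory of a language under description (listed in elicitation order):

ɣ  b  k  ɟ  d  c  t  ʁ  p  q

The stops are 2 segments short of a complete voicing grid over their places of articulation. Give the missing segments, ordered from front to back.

/ɡ/, /ɢ/

bilabial: voiceless /p/, voiced /b/.
alveolar: voiceless /t/, voiced /d/.
palatal: voiceless /c/, voiced /ɟ/.
velar: voiceless /k/, voiced —.
uvular: voiceless /q/, voiced —.
Gaps, from front to back: velar lacks voiced (/ɡ/); uvular lacks voiced (/ɢ/).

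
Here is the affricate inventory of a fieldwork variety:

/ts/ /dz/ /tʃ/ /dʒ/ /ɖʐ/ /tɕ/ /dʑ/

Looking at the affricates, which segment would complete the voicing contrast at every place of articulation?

/ʈʂ/

alveolar: voiceless /ts/, voiced /dz/.
postalveolar: voiceless /tʃ/, voiced /dʒ/.
retroflex: voiceless —, voiced /ɖʐ/.
alveolo-palatal: voiceless /tɕ/, voiced /dʑ/.
The retroflex row has no voiceless member, so the gap is the voiceless retroflex affricate /ʈʂ/.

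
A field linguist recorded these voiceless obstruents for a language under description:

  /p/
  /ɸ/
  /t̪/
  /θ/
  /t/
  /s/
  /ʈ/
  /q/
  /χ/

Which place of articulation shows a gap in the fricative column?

bilabial: stop /p/, fricative /ɸ/.
dental: stop /t̪/, fricative /θ/.
alveolar: stop /t/, fricative /s/.
retroflex: stop /ʈ/, fricative —.
uvular: stop /q/, fricative /χ/.
Every place of articulation has a fricative member except retroflex, where /ʂ/ would be expected.

retroflex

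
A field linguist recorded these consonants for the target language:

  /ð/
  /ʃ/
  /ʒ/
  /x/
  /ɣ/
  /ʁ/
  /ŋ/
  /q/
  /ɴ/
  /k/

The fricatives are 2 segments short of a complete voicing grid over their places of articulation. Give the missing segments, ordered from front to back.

/θ/, /χ/

place of articulation  voiceless  voiced  
dental            —         ð       
postalveolar      ʃ         ʒ       
velar             x         ɣ       
uvular            —         ʁ       
Gaps, from front to back: dental lacks voiceless (/θ/); uvular lacks voiceless (/χ/).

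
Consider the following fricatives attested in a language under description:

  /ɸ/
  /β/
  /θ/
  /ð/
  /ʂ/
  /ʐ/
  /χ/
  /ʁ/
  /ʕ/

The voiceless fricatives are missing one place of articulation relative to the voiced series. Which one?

Voiceless: /ɸ/ (bilabial), /θ/ (dental), /ʂ/ (retroflex), /χ/ (uvular).
Voiced: /β/ (bilabial), /ð/ (dental), /ʐ/ (retroflex), /ʁ/ (uvular), /ʕ/ (pharyngeal).
Every place of articulation has a voiceless member except pharyngeal, where /ħ/ would be expected.

pharyngeal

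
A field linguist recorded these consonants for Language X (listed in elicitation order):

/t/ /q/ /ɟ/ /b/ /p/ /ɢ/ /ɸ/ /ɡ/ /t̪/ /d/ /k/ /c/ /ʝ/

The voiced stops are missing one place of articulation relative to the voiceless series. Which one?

dental

bilabial: voiceless /p/, voiced /b/.
dental: voiceless /t̪/, voiced —.
alveolar: voiceless /t/, voiced /d/.
palatal: voiceless /c/, voiced /ɟ/.
velar: voiceless /k/, voiced /ɡ/.
uvular: voiceless /q/, voiced /ɢ/.
Every place of articulation has a voiced member except dental, where /d̪/ would be expected.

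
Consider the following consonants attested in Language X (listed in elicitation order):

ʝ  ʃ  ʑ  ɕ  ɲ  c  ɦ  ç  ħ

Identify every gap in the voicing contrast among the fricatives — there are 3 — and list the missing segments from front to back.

Voiceless: /ʃ/ (postalveolar), /ɕ/ (alveolo-palatal), /ç/ (palatal), /ħ/ (pharyngeal).
Voiced: /ʑ/ (alveolo-palatal), /ʝ/ (palatal), /ɦ/ (glottal).
Gaps, from front to back: postalveolar lacks voiced (/ʒ/); pharyngeal lacks voiced (/ʕ/); glottal lacks voiceless (/h/).

/ʒ/, /ʕ/, /h/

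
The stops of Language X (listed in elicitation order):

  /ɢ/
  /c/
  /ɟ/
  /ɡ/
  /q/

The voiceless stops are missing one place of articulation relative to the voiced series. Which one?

velar

place of articulation  voiceless  voiced  
palatal           c         ɟ       
velar             —         ɡ       
uvular            q         ɢ       
Every place of articulation has a voiceless member except velar, where /k/ would be expected.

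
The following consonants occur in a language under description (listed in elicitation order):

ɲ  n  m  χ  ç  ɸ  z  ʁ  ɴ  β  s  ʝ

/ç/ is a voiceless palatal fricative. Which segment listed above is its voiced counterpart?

The voiced counterpart is a voiced palatal fricative — in this inventory, /ʝ/.

/ʝ/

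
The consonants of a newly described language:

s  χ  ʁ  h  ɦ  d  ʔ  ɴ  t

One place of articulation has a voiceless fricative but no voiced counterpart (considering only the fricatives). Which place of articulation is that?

Voiceless: /s/ (alveolar), /χ/ (uvular), /h/ (glottal).
Voiced: /ʁ/ (uvular), /ɦ/ (glottal).
Every place of articulation has a voiced member except alveolar, where /z/ would be expected.

alveolar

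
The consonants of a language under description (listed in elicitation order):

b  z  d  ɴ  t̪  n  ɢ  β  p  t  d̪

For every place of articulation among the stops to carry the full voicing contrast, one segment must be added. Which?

bilabial: voiceless /p/, voiced /b/.
dental: voiceless /t̪/, voiced /d̪/.
alveolar: voiceless /t/, voiced /d/.
uvular: voiceless —, voiced /ɢ/.
The uvular row has no voiceless member, so the gap is the voiceless uvular stop /q/.

/q/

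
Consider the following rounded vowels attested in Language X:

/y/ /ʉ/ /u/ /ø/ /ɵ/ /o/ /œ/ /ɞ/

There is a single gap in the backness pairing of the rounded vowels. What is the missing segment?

/ɔ/

Front: /y/ (high), /ø/ (high-mid), /œ/ (low-mid).
Central: /ʉ/ (high), /ɵ/ (high-mid), /ɞ/ (low-mid).
Back: /u/ (high), /o/ (high-mid).
The low-mid row has no back member, so the gap is the low-mid back rounded vowel /ɔ/.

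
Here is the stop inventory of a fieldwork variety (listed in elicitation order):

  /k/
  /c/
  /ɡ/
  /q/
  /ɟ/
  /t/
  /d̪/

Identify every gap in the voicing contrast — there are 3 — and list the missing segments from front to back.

/t̪/, /d/, /ɢ/

dental: voiceless —, voiced /d̪/.
alveolar: voiceless /t/, voiced —.
palatal: voiceless /c/, voiced /ɟ/.
velar: voiceless /k/, voiced /ɡ/.
uvular: voiceless /q/, voiced —.
Gaps, from front to back: dental lacks voiceless (/t̪/); alveolar lacks voiced (/d/); uvular lacks voiced (/ɢ/).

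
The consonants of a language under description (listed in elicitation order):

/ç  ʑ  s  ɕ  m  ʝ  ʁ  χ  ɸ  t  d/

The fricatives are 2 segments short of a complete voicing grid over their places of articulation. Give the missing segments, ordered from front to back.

/β/, /z/

bilabial: voiceless /ɸ/, voiced —.
alveolar: voiceless /s/, voiced —.
alveolo-palatal: voiceless /ɕ/, voiced /ʑ/.
palatal: voiceless /ç/, voiced /ʝ/.
uvular: voiceless /χ/, voiced /ʁ/.
Gaps, from front to back: bilabial lacks voiced (/β/); alveolar lacks voiced (/z/).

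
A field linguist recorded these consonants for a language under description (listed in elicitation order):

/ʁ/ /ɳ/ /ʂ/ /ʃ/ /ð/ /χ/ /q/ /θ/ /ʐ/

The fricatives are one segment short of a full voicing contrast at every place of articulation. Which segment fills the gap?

/ʒ/

dental: voiceless /θ/, voiced /ð/.
postalveolar: voiceless /ʃ/, voiced —.
retroflex: voiceless /ʂ/, voiced /ʐ/.
uvular: voiceless /χ/, voiced /ʁ/.
The postalveolar row has no voiced member, so the gap is the voiced postalveolar fricative /ʒ/.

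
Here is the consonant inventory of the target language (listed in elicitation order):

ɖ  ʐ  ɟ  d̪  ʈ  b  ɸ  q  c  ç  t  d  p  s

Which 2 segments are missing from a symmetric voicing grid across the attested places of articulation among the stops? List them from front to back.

/t̪/, /ɢ/

Voiceless: /p/ (bilabial), /t/ (alveolar), /ʈ/ (retroflex), /c/ (palatal), /q/ (uvular).
Voiced: /b/ (bilabial), /d̪/ (dental), /d/ (alveolar), /ɖ/ (retroflex), /ɟ/ (palatal).
Gaps, from front to back: dental lacks voiceless (/t̪/); uvular lacks voiced (/ɢ/).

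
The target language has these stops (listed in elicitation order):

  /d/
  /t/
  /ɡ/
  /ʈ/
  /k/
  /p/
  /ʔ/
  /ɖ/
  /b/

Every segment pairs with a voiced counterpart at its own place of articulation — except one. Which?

/ʔ/

Bilabial: /p/ ~ /b/
Alveolar: /t/ ~ /d/
Retroflex: /ʈ/ ~ /ɖ/
Velar: /k/ ~ /ɡ/
Glottal: only /ʔ/ (voiceless); no voiced partner.
So /ʔ/ is the unpaired segment.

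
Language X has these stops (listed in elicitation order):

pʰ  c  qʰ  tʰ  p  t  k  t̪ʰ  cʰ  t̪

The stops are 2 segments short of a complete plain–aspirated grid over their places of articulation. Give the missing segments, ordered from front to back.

/kʰ/, /q/

Plain: /p/ (bilabial), /t̪/ (dental), /t/ (alveolar), /c/ (palatal), /k/ (velar).
Aspirated: /pʰ/ (bilabial), /t̪ʰ/ (dental), /tʰ/ (alveolar), /cʰ/ (palatal), /qʰ/ (uvular).
Gaps, from front to back: velar lacks aspirated (/kʰ/); uvular lacks plain (/q/).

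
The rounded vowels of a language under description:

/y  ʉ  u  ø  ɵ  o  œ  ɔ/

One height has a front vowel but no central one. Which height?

Front: /y/ (high), /ø/ (high-mid), /œ/ (low-mid).
Central: /ʉ/ (high), /ɵ/ (high-mid).
Back: /u/ (high), /o/ (high-mid), /ɔ/ (low-mid).
Every height has a central member except low-mid, where /ɞ/ would be expected.

low-mid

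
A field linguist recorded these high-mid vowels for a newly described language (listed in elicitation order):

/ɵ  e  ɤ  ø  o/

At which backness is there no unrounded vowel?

central

front: unrounded /e/, rounded /ø/.
central: unrounded —, rounded /ɵ/.
back: unrounded /ɤ/, rounded /o/.
Every backness has an unrounded member except central, where /ɘ/ would be expected.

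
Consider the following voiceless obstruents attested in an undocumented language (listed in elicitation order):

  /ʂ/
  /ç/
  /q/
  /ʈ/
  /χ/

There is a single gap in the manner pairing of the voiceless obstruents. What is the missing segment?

Stop: /ʈ/ (retroflex), /q/ (uvular).
Fricative: /ʂ/ (retroflex), /ç/ (palatal), /χ/ (uvular).
The palatal row has no stop member, so the gap is the palatal stop /c/.

/c/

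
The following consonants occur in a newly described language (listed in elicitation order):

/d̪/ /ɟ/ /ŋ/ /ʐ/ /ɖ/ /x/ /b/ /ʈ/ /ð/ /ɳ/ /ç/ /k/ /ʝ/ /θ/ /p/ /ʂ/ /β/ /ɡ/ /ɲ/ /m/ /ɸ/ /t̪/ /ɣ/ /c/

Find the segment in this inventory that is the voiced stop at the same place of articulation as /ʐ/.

/ʐ/ is a voiced retroflex fricative.
The voiced stop at the same place is a voiced retroflex stop — in this inventory, /ɖ/.

/ɖ/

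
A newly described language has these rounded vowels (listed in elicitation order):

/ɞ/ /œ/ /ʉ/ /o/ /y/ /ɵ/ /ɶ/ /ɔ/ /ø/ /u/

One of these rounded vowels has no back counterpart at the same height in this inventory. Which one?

High: /y/ ~ /ʉ/ ~ /u/
High-mid: /ø/ ~ /ɵ/ ~ /o/
Low-mid: /œ/ ~ /ɞ/ ~ /ɔ/
Low: only /ɶ/ (front); no back partner.
So /ɶ/ is the unpaired segment.

/ɶ/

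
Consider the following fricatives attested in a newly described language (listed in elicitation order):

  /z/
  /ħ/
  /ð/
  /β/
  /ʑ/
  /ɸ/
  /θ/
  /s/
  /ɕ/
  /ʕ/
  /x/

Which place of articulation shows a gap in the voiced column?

place of articulation  voiceless  voiced  
bilabial          ɸ         β       
dental            θ         ð       
alveolar          s         z       
alveolo-palatal   ɕ         ʑ       
velar             x         —       
pharyngeal        ħ         ʕ       
Every place of articulation has a voiced member except velar, where /ɣ/ would be expected.

velar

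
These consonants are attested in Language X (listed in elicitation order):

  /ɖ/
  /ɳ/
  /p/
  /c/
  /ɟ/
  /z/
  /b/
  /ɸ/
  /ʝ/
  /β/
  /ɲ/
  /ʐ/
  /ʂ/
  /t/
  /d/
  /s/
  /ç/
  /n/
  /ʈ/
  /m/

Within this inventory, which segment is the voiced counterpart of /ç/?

/ʝ/

/ç/ is a voiceless palatal fricative.
The voiced counterpart is a voiced palatal fricative — in this inventory, /ʝ/.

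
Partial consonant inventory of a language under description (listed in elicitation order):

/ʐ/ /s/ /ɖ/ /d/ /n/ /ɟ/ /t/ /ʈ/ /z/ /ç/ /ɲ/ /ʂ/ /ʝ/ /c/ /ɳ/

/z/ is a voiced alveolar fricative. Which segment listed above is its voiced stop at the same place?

/d/

The voiced stop at the same place is a voiced alveolar stop — in this inventory, /d/.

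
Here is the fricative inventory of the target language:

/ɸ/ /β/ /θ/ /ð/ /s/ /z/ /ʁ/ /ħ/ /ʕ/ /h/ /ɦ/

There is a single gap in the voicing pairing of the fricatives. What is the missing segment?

bilabial: voiceless /ɸ/, voiced /β/.
dental: voiceless /θ/, voiced /ð/.
alveolar: voiceless /s/, voiced /z/.
uvular: voiceless —, voiced /ʁ/.
pharyngeal: voiceless /ħ/, voiced /ʕ/.
glottal: voiceless /h/, voiced /ɦ/.
The uvular row has no voiceless member, so the gap is the voiceless uvular fricative /χ/.

/χ/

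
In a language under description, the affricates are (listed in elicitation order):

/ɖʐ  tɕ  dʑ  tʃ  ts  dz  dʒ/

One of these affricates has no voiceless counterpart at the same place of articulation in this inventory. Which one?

Alveolar: /ts/ ~ /dz/
Postalveolar: /tʃ/ ~ /dʒ/
Alveolo-palatal: /tɕ/ ~ /dʑ/
Retroflex: only /ɖʐ/ (voiced); no voiceless partner.
So /ɖʐ/ is the unpaired segment.

/ɖʐ/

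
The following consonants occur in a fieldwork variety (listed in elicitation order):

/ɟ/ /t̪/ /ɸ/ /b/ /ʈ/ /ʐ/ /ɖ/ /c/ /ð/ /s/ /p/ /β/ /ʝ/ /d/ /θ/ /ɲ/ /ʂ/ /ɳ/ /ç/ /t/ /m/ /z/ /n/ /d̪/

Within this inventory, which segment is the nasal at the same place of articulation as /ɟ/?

/ɟ/ is a voiced palatal stop.
The nasal at the same place is a palatal nasal — in this inventory, /ɲ/.

/ɲ/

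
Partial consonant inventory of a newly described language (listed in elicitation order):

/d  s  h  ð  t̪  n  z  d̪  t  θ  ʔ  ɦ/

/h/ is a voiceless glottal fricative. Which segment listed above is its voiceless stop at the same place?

/ʔ/

The voiceless stop at the same place is a voiceless glottal stop — in this inventory, /ʔ/.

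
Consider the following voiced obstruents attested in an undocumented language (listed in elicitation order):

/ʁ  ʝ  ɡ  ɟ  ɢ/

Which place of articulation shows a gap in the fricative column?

velar

Stop: /ɟ/ (palatal), /ɡ/ (velar), /ɢ/ (uvular).
Fricative: /ʝ/ (palatal), /ʁ/ (uvular).
Every place of articulation has a fricative member except velar, where /ɣ/ would be expected.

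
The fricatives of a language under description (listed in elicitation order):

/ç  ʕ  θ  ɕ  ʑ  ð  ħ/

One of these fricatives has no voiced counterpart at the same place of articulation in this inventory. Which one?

Dental: /θ/ ~ /ð/
Alveolo-palatal: /ɕ/ ~ /ʑ/
Pharyngeal: /ħ/ ~ /ʕ/
Palatal: only /ç/ (voiceless); no voiced partner.
So /ç/ is the unpaired segment.

/ç/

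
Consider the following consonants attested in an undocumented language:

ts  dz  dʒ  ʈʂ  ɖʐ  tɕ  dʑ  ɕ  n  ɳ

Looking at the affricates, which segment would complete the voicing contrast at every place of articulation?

/tʃ/

alveolar: voiceless /ts/, voiced /dz/.
postalveolar: voiceless —, voiced /dʒ/.
retroflex: voiceless /ʈʂ/, voiced /ɖʐ/.
alveolo-palatal: voiceless /tɕ/, voiced /dʑ/.
The postalveolar row has no voiceless member, so the gap is the voiceless postalveolar affricate /tʃ/.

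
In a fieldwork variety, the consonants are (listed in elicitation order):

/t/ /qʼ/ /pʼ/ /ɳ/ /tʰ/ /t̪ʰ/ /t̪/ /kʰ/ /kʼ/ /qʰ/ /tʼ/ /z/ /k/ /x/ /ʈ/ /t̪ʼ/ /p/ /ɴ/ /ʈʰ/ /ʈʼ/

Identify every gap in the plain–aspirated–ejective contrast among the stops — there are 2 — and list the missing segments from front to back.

Plain: /p/ (bilabial), /t̪/ (dental), /t/ (alveolar), /ʈ/ (retroflex), /k/ (velar).
Aspirated: /t̪ʰ/ (dental), /tʰ/ (alveolar), /ʈʰ/ (retroflex), /kʰ/ (velar), /qʰ/ (uvular).
Ejective: /pʼ/ (bilabial), /t̪ʼ/ (dental), /tʼ/ (alveolar), /ʈʼ/ (retroflex), /kʼ/ (velar), /qʼ/ (uvular).
Gaps, from front to back: bilabial lacks aspirated (/pʰ/); uvular lacks plain (/q/).

/pʰ/, /q/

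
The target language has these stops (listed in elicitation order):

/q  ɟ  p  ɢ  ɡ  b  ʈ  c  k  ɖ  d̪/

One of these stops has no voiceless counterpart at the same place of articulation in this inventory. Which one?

/d̪/

Bilabial: /p/ ~ /b/
Retroflex: /ʈ/ ~ /ɖ/
Palatal: /c/ ~ /ɟ/
Velar: /k/ ~ /ɡ/
Uvular: /q/ ~ /ɢ/
Dental: only /d̪/ (voiced); no voiceless partner.
So /d̪/ is the unpaired segment.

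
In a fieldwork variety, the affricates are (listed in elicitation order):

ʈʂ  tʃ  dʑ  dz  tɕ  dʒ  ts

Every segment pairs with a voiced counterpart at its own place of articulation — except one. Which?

Alveolar: /ts/ ~ /dz/
Postalveolar: /tʃ/ ~ /dʒ/
Alveolo-palatal: /tɕ/ ~ /dʑ/
Retroflex: only /ʈʂ/ (voiceless); no voiced partner.
So /ʈʂ/ is the unpaired segment.

/ʈʂ/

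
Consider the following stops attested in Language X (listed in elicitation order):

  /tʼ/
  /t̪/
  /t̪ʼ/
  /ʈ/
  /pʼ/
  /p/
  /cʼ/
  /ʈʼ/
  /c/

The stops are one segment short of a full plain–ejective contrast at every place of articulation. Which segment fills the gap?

/t/

Plain: /p/ (bilabial), /t̪/ (dental), /ʈ/ (retroflex), /c/ (palatal).
Ejective: /pʼ/ (bilabial), /t̪ʼ/ (dental), /tʼ/ (alveolar), /ʈʼ/ (retroflex), /cʼ/ (palatal).
The alveolar row has no plain member, so the gap is the plain alveolar stop /t/.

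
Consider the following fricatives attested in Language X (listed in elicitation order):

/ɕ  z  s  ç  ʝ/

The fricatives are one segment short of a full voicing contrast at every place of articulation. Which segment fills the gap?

/ʑ/

place of articulation  voiceless  voiced  
alveolar          s         z       
alveolo-palatal   ɕ         —       
palatal           ç         ʝ       
The alveolo-palatal row has no voiced member, so the gap is the voiced alveolo-palatal fricative /ʑ/.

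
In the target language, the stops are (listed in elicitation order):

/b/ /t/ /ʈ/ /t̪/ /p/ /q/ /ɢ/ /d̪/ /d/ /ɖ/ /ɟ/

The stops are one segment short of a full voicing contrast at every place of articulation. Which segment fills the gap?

/c/

place of articulation  voiceless  voiced  
bilabial          p         b       
dental            t̪        d̪      
alveolar          t         d       
retroflex         ʈ         ɖ       
palatal           —         ɟ       
uvular            q         ɢ       
The palatal row has no voiceless member, so the gap is the voiceless palatal stop /c/.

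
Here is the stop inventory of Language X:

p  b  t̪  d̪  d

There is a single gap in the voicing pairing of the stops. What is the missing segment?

/t/

place of articulation  voiceless  voiced  
bilabial          p         b       
dental            t̪        d̪      
alveolar          —         d       
The alveolar row has no voiceless member, so the gap is the voiceless alveolar stop /t/.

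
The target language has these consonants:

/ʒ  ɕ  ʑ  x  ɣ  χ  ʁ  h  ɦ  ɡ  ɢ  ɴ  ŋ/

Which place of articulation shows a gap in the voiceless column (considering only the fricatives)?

postalveolar

Voiceless: /ɕ/ (alveolo-palatal), /x/ (velar), /χ/ (uvular), /h/ (glottal).
Voiced: /ʒ/ (postalveolar), /ʑ/ (alveolo-palatal), /ɣ/ (velar), /ʁ/ (uvular), /ɦ/ (glottal).
Every place of articulation has a voiceless member except postalveolar, where /ʃ/ would be expected.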